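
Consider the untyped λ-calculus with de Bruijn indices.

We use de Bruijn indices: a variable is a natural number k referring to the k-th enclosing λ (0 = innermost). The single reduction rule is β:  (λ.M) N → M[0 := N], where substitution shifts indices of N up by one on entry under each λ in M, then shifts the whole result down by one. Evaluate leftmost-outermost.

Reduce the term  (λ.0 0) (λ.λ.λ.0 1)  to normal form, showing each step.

  start: (λ.0 0) (λ.λ.λ.0 1)
  →1  (λ.λ.λ.0 1) (λ.λ.λ.0 1)
  →2  λ.λ.0 1

Answer: normal form = λ.λ.0 1  (in 2 steps)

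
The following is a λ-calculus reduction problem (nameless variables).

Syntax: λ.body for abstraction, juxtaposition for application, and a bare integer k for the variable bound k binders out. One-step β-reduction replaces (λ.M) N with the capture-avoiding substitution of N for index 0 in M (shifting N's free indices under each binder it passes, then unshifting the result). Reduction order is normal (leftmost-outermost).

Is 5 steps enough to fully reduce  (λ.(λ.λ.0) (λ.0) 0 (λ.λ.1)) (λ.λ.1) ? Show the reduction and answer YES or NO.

Answer: YES — reaches normal form λ.λ.λ.1 in 4 ≤ 5 steps

Derivation:
  start: (λ.(λ.λ.0) (λ.0) 0 (λ.λ.1)) (λ.λ.1)
  step 1: (λ.λ.0) (λ.0) (λ.λ.1) (λ.λ.1)
  step 2: (λ.0) (λ.λ.1) (λ.λ.1)
  step 3: (λ.λ.1) (λ.λ.1)
  step 4: λ.λ.λ.1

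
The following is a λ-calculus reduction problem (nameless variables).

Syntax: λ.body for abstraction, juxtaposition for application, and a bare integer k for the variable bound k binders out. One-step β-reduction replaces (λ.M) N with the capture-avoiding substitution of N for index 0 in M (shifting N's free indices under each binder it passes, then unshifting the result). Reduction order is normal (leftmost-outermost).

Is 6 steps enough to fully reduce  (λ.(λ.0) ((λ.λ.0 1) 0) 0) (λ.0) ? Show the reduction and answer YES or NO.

Answer: YES — reaches normal form λ.0 in 5 ≤ 6 steps

Reduction:
  start: (λ.(λ.0) ((λ.λ.0 1) 0) 0) (λ.0)
  step 1: (λ.0) ((λ.λ.0 1) (λ.0)) (λ.0)
  step 2: (λ.λ.0 1) (λ.0) (λ.0)
  step 3: (λ.0 (λ.0)) (λ.0)
  step 4: (λ.0) (λ.0)
  step 5: λ.0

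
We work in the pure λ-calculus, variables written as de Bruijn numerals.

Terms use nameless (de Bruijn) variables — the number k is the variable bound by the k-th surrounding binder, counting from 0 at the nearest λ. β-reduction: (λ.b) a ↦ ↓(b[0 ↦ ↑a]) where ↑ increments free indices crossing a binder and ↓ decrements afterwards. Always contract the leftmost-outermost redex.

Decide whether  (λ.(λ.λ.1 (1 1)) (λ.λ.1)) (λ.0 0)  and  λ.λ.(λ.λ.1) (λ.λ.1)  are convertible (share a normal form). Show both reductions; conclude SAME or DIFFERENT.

Term A:
  start: (λ.(λ.λ.1 (1 1)) (λ.λ.1)) (λ.0 0)
  [1] (λ.λ.1 (1 1)) (λ.λ.1)
  [2] λ.(λ.λ.1) ((λ.λ.1) (λ.λ.1))
  [3] λ.λ.(λ.λ.1) (λ.λ.1)
  [4] λ.λ.λ.λ.λ.1

Term B:
  start: λ.λ.(λ.λ.1) (λ.λ.1)
  [1] λ.λ.λ.λ.λ.1

Answer: SAME — A ⇓ λ.λ.λ.λ.λ.1, B ⇓ λ.λ.λ.λ.λ.1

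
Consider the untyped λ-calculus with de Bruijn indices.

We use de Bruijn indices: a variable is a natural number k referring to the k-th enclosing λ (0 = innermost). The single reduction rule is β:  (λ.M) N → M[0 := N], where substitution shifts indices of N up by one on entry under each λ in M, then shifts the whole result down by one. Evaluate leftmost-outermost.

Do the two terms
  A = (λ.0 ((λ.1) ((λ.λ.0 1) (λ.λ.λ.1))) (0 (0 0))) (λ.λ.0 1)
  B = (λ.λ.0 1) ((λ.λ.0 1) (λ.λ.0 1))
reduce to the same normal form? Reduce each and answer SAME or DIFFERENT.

Term A:
  start: (λ.0 ((λ.1) ((λ.λ.0 1) (λ.λ.λ.1))) (0 (0 0))) (λ.λ.0 1)
  step 1: (λ.λ.0 1) ((λ.λ.λ.0 1) ((λ.λ.0 1) (λ.λ.λ.1))) ((λ.λ.0 1) ((λ.λ.0 1) (λ.λ.0 1)))
  step 2: (λ.0 ((λ.λ.λ.0 1) ((λ.λ.0 1) (λ.λ.λ.1)))) ((λ.λ.0 1) ((λ.λ.0 1) (λ.λ.0 1)))
  step 3: (λ.λ.0 1) ((λ.λ.0 1) (λ.λ.0 1)) ((λ.λ.λ.0 1) ((λ.λ.0 1) (λ.λ.λ.1)))
  step 4: (λ.0 ((λ.λ.0 1) (λ.λ.0 1))) ((λ.λ.λ.0 1) ((λ.λ.0 1) (λ.λ.λ.1)))
  step 5: (λ.λ.λ.0 1) ((λ.λ.0 1) (λ.λ.λ.1)) ((λ.λ.0 1) (λ.λ.0 1))
  step 6: (λ.λ.0 1) ((λ.λ.0 1) (λ.λ.0 1))
  step 7: λ.0 ((λ.λ.0 1) (λ.λ.0 1))
  step 8: λ.0 (λ.0 (λ.λ.0 1))

Term B:
  start: (λ.λ.0 1) ((λ.λ.0 1) (λ.λ.0 1))
  step 1: λ.0 ((λ.λ.0 1) (λ.λ.0 1))
  step 2: λ.0 (λ.0 (λ.λ.0 1))

Answer: SAME — A ⇓ λ.0 (λ.0 (λ.λ.0 1)), B ⇓ λ.0 (λ.0 (λ.λ.0 1))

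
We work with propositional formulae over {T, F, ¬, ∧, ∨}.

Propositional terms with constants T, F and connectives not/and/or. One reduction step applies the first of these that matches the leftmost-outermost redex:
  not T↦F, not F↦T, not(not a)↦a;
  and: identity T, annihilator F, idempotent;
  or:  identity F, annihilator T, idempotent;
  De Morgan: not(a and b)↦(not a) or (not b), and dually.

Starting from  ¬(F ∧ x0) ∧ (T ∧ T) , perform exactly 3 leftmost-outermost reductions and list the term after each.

Answer: after 3 steps: T ∧ (T ∧ T)

Derivation:
  start: ¬(F ∧ x0) ∧ (T ∧ T)
  [1] (¬F ∨ ¬x0) ∧ (T ∧ T)
  [2] (T ∨ ¬x0) ∧ (T ∧ T)
  [3] T ∧ (T ∧ T)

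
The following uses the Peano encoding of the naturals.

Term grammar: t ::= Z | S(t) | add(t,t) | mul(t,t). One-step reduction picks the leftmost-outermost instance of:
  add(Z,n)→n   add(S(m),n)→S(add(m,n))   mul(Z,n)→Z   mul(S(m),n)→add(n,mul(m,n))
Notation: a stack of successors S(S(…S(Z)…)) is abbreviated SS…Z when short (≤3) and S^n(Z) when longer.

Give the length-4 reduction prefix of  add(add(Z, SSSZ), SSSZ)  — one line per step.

  start: add(add(Z, SSSZ), SSSZ)
  [1] add(SSSZ, SSSZ)
  [2] S(add(SSZ, SSSZ))
  [3] S(S(add(SZ, SSSZ)))
  [4] S(S(S(add(Z, SSSZ))))

Answer: after 4 steps: S(S(S(add(Z, SSSZ))))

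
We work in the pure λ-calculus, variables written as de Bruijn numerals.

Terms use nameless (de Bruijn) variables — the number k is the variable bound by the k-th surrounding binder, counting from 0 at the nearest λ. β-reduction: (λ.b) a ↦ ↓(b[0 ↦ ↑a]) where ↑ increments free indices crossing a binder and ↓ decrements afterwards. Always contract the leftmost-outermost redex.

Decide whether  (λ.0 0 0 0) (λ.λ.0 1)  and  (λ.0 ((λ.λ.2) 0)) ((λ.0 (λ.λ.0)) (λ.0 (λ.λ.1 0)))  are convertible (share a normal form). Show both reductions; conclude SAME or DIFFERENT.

Answer: DIFFERENT — A ⇓ λ.0 (λ.λ.0 1), B ⇓ λ.λ.0

Reduction:
Term A:
  start: (λ.0 0 0 0) (λ.λ.0 1)
  →1  (λ.λ.0 1) (λ.λ.0 1) (λ.λ.0 1) (λ.λ.0 1)
  →2  (λ.0 (λ.λ.0 1)) (λ.λ.0 1) (λ.λ.0 1)
  →3  (λ.λ.0 1) (λ.λ.0 1) (λ.λ.0 1)
  →4  (λ.0 (λ.λ.0 1)) (λ.λ.0 1)
  →5  (λ.λ.0 1) (λ.λ.0 1)
  →6  λ.0 (λ.λ.0 1)

Term B:
  start: (λ.0 ((λ.λ.2) 0)) ((λ.0 (λ.λ.0)) (λ.0 (λ.λ.1 0)))
  →1  (λ.0 (λ.λ.0)) (λ.0 (λ.λ.1 0)) ((λ.λ.(λ.0 (λ.λ.0)) (λ.0 (λ.λ.1 0))) ((λ.0 (λ.λ.0)) (λ.0 (λ.λ.1 0))))
  →2  (λ.0 (λ.λ.1 0)) (λ.λ.0) ((λ.λ.(λ.0 (λ.λ.0)) (λ.0 (λ.λ.1 0))) ((λ.0 (λ.λ.0)) (λ.0 (λ.λ.1 0))))
  →3  (λ.λ.0) (λ.λ.1 0) ((λ.λ.(λ.0 (λ.λ.0)) (λ.0 (λ.λ.1 0))) ((λ.0 (λ.λ.0)) (λ.0 (λ.λ.1 0))))
  →4  (λ.0) ((λ.λ.(λ.0 (λ.λ.0)) (λ.0 (λ.λ.1 0))) ((λ.0 (λ.λ.0)) (λ.0 (λ.λ.1 0))))
  →5  (λ.λ.(λ.0 (λ.λ.0)) (λ.0 (λ.λ.1 0))) ((λ.0 (λ.λ.0)) (λ.0 (λ.λ.1 0)))
  →6  λ.(λ.0 (λ.λ.0)) (λ.0 (λ.λ.1 0))
  →7  λ.(λ.0 (λ.λ.1 0)) (λ.λ.0)
  →8  λ.(λ.λ.0) (λ.λ.1 0)
  →9  λ.λ.0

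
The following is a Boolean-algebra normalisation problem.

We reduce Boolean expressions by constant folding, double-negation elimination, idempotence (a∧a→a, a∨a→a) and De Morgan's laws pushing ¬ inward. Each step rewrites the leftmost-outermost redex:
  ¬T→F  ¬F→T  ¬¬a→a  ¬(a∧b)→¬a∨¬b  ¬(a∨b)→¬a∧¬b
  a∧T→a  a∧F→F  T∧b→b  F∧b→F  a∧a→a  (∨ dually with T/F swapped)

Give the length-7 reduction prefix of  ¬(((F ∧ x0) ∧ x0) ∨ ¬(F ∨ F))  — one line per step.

  start: ¬(((F ∧ x0) ∧ x0) ∨ ¬(F ∨ F))
  step 1: ¬((F ∧ x0) ∧ x0) ∧ ¬¬(F ∨ F)
  step 2: (¬(F ∧ x0) ∨ ¬x0) ∧ ¬¬(F ∨ F)
  step 3: ((¬F ∨ ¬x0) ∨ ¬x0) ∧ ¬¬(F ∨ F)
  step 4: ((T ∨ ¬x0) ∨ ¬x0) ∧ ¬¬(F ∨ F)
  step 5: (T ∨ ¬x0) ∧ ¬¬(F ∨ F)
  step 6: T ∧ ¬¬(F ∨ F)
  step 7: ¬¬(F ∨ F)

Answer: after 7 steps: ¬¬(F ∨ F)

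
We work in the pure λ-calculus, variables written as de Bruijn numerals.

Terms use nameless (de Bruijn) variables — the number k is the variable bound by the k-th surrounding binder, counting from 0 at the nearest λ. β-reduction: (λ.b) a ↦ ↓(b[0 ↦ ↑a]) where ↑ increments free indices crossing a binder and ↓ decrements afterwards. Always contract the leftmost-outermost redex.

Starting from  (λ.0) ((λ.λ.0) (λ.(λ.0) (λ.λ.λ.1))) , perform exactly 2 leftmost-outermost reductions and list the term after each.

  start: (λ.0) ((λ.λ.0) (λ.(λ.0) (λ.λ.λ.1)))
  →1  (λ.λ.0) (λ.(λ.0) (λ.λ.λ.1))
  →2  λ.0

Answer: after 2 steps: λ.0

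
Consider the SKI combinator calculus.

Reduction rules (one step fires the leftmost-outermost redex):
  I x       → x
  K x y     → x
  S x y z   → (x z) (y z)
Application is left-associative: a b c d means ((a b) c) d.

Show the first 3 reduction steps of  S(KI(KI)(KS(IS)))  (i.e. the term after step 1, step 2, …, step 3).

  start: S(KI(KI)(KS(IS)))
  [1] S(I(KS(IS)))
  [2] S(KS(IS))
  [3] SS

Answer: after 3 steps: SS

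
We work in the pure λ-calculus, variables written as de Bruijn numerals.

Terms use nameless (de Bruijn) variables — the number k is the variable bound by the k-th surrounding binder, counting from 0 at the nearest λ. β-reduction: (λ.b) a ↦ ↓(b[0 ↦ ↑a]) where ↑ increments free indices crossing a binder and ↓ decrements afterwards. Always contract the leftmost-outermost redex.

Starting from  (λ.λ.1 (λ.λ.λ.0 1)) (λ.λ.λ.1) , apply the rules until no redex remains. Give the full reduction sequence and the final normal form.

Answer: normal form = λ.λ.λ.1  (in 2 steps)

Derivation:
  start: (λ.λ.1 (λ.λ.λ.0 1)) (λ.λ.λ.1)
  step 1: λ.(λ.λ.λ.1) (λ.λ.λ.0 1)
  step 2: λ.λ.λ.1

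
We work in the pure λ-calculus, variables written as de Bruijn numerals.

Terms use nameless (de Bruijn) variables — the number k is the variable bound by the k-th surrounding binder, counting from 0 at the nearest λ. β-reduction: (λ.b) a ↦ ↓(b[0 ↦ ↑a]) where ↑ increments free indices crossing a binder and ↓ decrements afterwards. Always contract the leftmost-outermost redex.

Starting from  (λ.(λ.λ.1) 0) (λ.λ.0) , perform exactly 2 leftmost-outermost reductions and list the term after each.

  start: (λ.(λ.λ.1) 0) (λ.λ.0)
  →1  (λ.λ.1) (λ.λ.0)
  →2  λ.λ.λ.0

Answer: after 2 steps: λ.λ.λ.0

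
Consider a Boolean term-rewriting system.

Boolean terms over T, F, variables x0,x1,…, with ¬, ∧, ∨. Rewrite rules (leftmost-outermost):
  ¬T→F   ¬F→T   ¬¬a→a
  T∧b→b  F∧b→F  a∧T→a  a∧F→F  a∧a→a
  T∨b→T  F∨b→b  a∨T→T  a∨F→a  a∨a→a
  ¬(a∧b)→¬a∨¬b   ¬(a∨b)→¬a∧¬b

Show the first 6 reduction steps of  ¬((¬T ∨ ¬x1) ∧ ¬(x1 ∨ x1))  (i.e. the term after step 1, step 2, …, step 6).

Answer: after 6 steps: x1 ∨ (x1 ∨ x1)

Working:
  start: ¬((¬T ∨ ¬x1) ∧ ¬(x1 ∨ x1))
  [1] ¬(¬T ∨ ¬x1) ∨ ¬¬(x1 ∨ x1)
  [2] (¬¬T ∧ ¬¬x1) ∨ ¬¬(x1 ∨ x1)
  [3] (T ∧ ¬¬x1) ∨ ¬¬(x1 ∨ x1)
  [4] ¬¬x1 ∨ ¬¬(x1 ∨ x1)
  [5] x1 ∨ ¬¬(x1 ∨ x1)
  [6] x1 ∨ (x1 ∨ x1)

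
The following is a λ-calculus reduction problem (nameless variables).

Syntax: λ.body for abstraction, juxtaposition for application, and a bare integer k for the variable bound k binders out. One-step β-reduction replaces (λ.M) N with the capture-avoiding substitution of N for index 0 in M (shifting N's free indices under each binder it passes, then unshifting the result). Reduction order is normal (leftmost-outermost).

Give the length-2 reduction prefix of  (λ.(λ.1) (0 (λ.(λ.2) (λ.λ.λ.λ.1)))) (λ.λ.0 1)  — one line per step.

  start: (λ.(λ.1) (0 (λ.(λ.2) (λ.λ.λ.λ.1)))) (λ.λ.0 1)
  [1] (λ.λ.λ.0 1) ((λ.λ.0 1) (λ.(λ.λ.λ.0 1) (λ.λ.λ.λ.1)))
  [2] λ.λ.0 1

Answer: after 2 steps: λ.λ.0 1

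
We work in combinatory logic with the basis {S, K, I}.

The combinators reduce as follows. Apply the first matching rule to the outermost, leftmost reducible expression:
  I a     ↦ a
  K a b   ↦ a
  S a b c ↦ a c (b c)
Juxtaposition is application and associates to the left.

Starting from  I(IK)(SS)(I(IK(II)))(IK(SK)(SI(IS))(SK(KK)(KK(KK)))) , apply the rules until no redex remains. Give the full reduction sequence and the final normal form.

Answer: normal form = SS(SKK)  (in 8 steps)

Reduction:
  start: I(IK)(SS)(I(IK(II)))(IK(SK)(SI(IS))(SK(KK)(KK(KK))))
  step 1: IK(SS)(I(IK(II)))(IK(SK)(SI(IS))(SK(KK)(KK(KK))))
  step 2: K(SS)(I(IK(II)))(IK(SK)(SI(IS))(SK(KK)(KK(KK))))
  step 3: SS(IK(SK)(SI(IS))(SK(KK)(KK(KK))))
  step 4: SS(K(SK)(SI(IS))(SK(KK)(KK(KK))))
  step 5: SS(SK(SK(KK)(KK(KK))))
  step 6: SS(SK(K(KK(KK))(KK(KK(KK)))))
  step 7: SS(SK(KK(KK)))
  step 8: SS(SKK)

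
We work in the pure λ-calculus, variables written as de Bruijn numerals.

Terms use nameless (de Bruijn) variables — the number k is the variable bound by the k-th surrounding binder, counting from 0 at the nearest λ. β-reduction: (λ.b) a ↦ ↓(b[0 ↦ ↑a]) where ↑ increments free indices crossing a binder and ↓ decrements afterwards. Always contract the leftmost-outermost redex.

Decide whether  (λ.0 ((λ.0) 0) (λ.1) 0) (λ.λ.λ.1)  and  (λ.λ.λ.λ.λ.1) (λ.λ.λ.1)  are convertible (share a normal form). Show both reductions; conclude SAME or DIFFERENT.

Term A:
  start: (λ.0 ((λ.0) 0) (λ.1) 0) (λ.λ.λ.1)
  step 1: (λ.λ.λ.1) ((λ.0) (λ.λ.λ.1)) (λ.λ.λ.λ.1) (λ.λ.λ.1)
  step 2: (λ.λ.1) (λ.λ.λ.λ.1) (λ.λ.λ.1)
  step 3: (λ.λ.λ.λ.λ.1) (λ.λ.λ.1)
  step 4: λ.λ.λ.λ.1

Term B:
  start: (λ.λ.λ.λ.λ.1) (λ.λ.λ.1)
  step 1: λ.λ.λ.λ.1

Answer: SAME — A ⇓ λ.λ.λ.λ.1, B ⇓ λ.λ.λ.λ.1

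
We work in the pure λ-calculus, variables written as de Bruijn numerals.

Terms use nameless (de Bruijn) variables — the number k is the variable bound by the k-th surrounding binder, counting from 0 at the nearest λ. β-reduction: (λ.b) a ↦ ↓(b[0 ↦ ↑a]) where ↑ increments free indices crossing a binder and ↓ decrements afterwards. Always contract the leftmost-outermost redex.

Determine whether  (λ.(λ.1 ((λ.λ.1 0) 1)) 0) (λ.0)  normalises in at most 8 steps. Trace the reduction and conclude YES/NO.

Answer: YES — reaches normal form λ.0 in 5 ≤ 8 steps

Derivation:
  start: (λ.(λ.1 ((λ.λ.1 0) 1)) 0) (λ.0)
  [1] (λ.(λ.0) ((λ.λ.1 0) (λ.0))) (λ.0)
  [2] (λ.0) ((λ.λ.1 0) (λ.0))
  [3] (λ.λ.1 0) (λ.0)
  [4] λ.(λ.0) 0
  [5] λ.0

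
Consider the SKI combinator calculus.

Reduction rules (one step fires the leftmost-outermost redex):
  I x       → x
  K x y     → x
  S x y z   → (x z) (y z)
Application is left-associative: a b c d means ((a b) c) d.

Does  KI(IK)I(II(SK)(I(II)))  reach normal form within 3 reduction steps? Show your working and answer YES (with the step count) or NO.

Answer: NO — after 3 steps the term is II(SK)(I(II)), not yet normal

Working:
  start: KI(IK)I(II(SK)(I(II)))
  [1] II(II(SK)(I(II)))
  [2] I(II(SK)(I(II)))
  [3] II(SK)(I(II))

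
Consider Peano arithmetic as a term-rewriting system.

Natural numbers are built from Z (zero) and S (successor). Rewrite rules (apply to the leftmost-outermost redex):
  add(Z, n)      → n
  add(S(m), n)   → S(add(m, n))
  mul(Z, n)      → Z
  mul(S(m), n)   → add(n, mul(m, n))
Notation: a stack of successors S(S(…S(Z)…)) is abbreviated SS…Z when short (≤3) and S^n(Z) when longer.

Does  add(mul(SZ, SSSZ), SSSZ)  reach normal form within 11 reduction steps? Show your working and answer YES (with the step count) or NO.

  start: add(mul(SZ, SSSZ), SSSZ)
  step 1: add(add(SSSZ, mul(Z, SSSZ)), SSSZ)
  step 2: add(S(add(SSZ, mul(Z, SSSZ))), SSSZ)
  step 3: S(add(add(SSZ, mul(Z, SSSZ)), SSSZ))
  step 4: S(add(S(add(SZ, mul(Z, SSSZ))), SSSZ))
  step 5: S(S(add(add(SZ, mul(Z, SSSZ)), SSSZ)))
  step 6: S(S(add(S(add(Z, mul(Z, SSSZ))), SSSZ)))
  step 7: S(S(S(add(add(Z, mul(Z, SSSZ)), SSSZ))))
  step 8: S(S(S(add(mul(Z, SSSZ), SSSZ))))
  step 9: S(S(S(add(Z, SSSZ))))
  step 10: S^6(Z)

Answer: YES — reaches normal form S^6(Z) in 10 ≤ 11 steps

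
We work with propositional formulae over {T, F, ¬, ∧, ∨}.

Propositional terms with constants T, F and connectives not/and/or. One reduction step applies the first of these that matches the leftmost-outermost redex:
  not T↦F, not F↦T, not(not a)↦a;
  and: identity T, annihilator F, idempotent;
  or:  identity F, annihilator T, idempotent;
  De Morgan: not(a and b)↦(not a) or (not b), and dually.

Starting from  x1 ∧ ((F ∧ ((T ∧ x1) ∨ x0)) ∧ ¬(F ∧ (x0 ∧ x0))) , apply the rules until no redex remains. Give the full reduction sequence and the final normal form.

  start: x1 ∧ ((F ∧ ((T ∧ x1) ∨ x0)) ∧ ¬(F ∧ (x0 ∧ x0)))
  step 1: x1 ∧ (F ∧ ¬(F ∧ (x0 ∧ x0)))
  step 2: x1 ∧ F
  step 3: F

Answer: normal form = F  (in 3 steps)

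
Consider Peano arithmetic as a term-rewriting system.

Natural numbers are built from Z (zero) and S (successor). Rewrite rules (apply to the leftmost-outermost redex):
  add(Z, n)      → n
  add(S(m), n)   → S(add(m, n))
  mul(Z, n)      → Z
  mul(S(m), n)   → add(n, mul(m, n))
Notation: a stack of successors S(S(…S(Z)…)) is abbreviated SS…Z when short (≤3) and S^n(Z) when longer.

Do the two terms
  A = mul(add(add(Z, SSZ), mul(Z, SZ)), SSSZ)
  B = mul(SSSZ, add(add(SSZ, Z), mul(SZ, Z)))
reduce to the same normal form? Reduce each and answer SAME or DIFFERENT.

Term A:
  start: mul(add(add(Z, SSZ), mul(Z, SZ)), SSSZ)
  [1] mul(add(SSZ, mul(Z, SZ)), SSSZ)
  [2] mul(S(add(SZ, mul(Z, SZ))), SSSZ)
  [3] add(SSSZ, mul(add(SZ, mul(Z, SZ)), SSSZ))
  [4] S(add(SSZ, mul(add(SZ, mul(Z, SZ)), SSSZ)))
  [5] S(S(add(SZ, mul(add(SZ, mul(Z, SZ)), SSSZ))))
  [6] S(S(S(add(Z, mul(add(SZ, mul(Z, SZ)), SSSZ)))))
  [7] S(S(S(mul(add(SZ, mul(Z, SZ)), SSSZ))))
  [8] S(S(S(mul(S(add(Z, mul(Z, SZ))), SSSZ))))
  [9] S(S(S(add(SSSZ, mul(add(Z, mul(Z, SZ)), SSSZ)))))
  [10] S(S(S(S(add(SSZ, mul(add(Z, mul(Z, SZ)), SSSZ))))))
  [11] S(S(S(S(S(add(SZ, mul(add(Z, mul(Z, SZ)), SSSZ)))))))
  [12] S(S(S(S(S(S(add(Z, mul(add(Z, mul(Z, SZ)), SSSZ))))))))
  [13] S(S(S(S(S(S(mul(add(Z, mul(Z, SZ)), SSSZ)))))))
  [14] S(S(S(S(S(S(mul(mul(Z, SZ), SSSZ)))))))
  [15] S(S(S(S(S(S(mul(Z, SSSZ)))))))
  [16] S^6(Z)

Term B:
  start: mul(SSSZ, add(add(SSZ, Z), mul(SZ, Z)))
  [1] add(add(add(SSZ, Z), mul(SZ, Z)), mul(SSZ, add(add(SSZ, Z), mul(SZ, Z))))
  [2] add(add(S(add(SZ, Z)), mul(SZ, Z)), mul(SSZ, add(add(SSZ, Z), mul(SZ, Z))))
  [3] add(S(add(add(SZ, Z), mul(SZ, Z))), mul(SSZ, add(add(SSZ, Z), mul(SZ, Z))))
  [4] S(add(add(add(SZ, Z), mul(SZ, Z)), mul(SSZ, add(add(SSZ, Z), mul(SZ, Z)))))
  [5] S(add(add(S(add(Z, Z)), mul(SZ, Z)), mul(SSZ, add(add(SSZ, Z), mul(SZ, Z)))))
  [6] S(add(S(add(add(Z, Z), mul(SZ, Z))), mul(SSZ, add(add(SSZ, Z), mul(SZ, Z)))))
  [7] S(S(add(add(add(Z, Z), mul(SZ, Z)), mul(SSZ, add(add(SSZ, Z), mul(SZ, Z))))))
  [8] S(S(add(add(Z, mul(SZ, Z)), mul(SSZ, add(add(SSZ, Z), mul(SZ, Z))))))
  [9] S(S(add(mul(SZ, Z), mul(SSZ, add(add(SSZ, Z), mul(SZ, Z))))))
  [10] S(S(add(add(Z, mul(Z, Z)), mul(SSZ, add(add(SSZ, Z), mul(SZ, Z))))))
  [11] S(S(add(mul(Z, Z), mul(SSZ, add(add(SSZ, Z), mul(SZ, Z))))))
  [12] S(S(add(Z, mul(SSZ, add(add(SSZ, Z), mul(SZ, Z))))))
  [13] S(S(mul(SSZ, add(add(SSZ, Z), mul(SZ, Z)))))
  [14] S(S(add(add(add(SSZ, Z), mul(SZ, Z)), mul(SZ, add(add(SSZ, Z), mul(SZ, Z))))))
  [15] S(S(add(add(S(add(SZ, Z)), mul(SZ, Z)), mul(SZ, add(add(SSZ, Z), mul(SZ, Z))))))
  [16] S(S(add(S(add(add(SZ, Z), mul(SZ, Z))), mul(SZ, add(add(SSZ, Z), mul(SZ, Z))))))
  [17] S(S(S(add(add(add(SZ, Z), mul(SZ, Z)), mul(SZ, add(add(SSZ, Z), mul(SZ, Z)))))))
  [18] S(S(S(add(add(S(add(Z, Z)), mul(SZ, Z)), mul(SZ, add(add(SSZ, Z), mul(SZ, Z)))))))
  [19] S(S(S(add(S(add(add(Z, Z), mul(SZ, Z))), mul(SZ, add(add(SSZ, Z), mul(SZ, Z)))))))
  [20] S(S(S(S(add(add(add(Z, Z), mul(SZ, Z)), mul(SZ, add(add(SSZ, Z), mul(SZ, Z))))))))
  [21] S(S(S(S(add(add(Z, mul(SZ, Z)), mul(SZ, add(add(SSZ, Z), mul(SZ, Z))))))))
  [22] S(S(S(S(add(mul(SZ, Z), mul(SZ, add(add(SSZ, Z), mul(SZ, Z))))))))
  [23] S(S(S(S(add(add(Z, mul(Z, Z)), mul(SZ, add(add(SSZ, Z), mul(SZ, Z))))))))
  [24] S(S(S(S(add(mul(Z, Z), mul(SZ, add(add(SSZ, Z), mul(SZ, Z))))))))
  [25] S(S(S(S(add(Z, mul(SZ, add(add(SSZ, Z), mul(SZ, Z))))))))
  [26] S(S(S(S(mul(SZ, add(add(SSZ, Z), mul(SZ, Z)))))))
  [27] S(S(S(S(add(add(add(SSZ, Z), mul(SZ, Z)), mul(Z, add(add(SSZ, Z), mul(SZ, Z))))))))
  [28] S(S(S(S(add(add(S(add(SZ, Z)), mul(SZ, Z)), mul(Z, add(add(SSZ, Z), mul(SZ, Z))))))))
  [29] S(S(S(S(add(S(add(add(SZ, Z), mul(SZ, Z))), mul(Z, add(add(SSZ, Z), mul(SZ, Z))))))))
  [30] S(S(S(S(S(add(add(add(SZ, Z), mul(SZ, Z)), mul(Z, add(add(SSZ, Z), mul(SZ, Z)))))))))
  [31] S(S(S(S(S(add(add(S(add(Z, Z)), mul(SZ, Z)), mul(Z, add(add(SSZ, Z), mul(SZ, Z)))))))))
  [32] S(S(S(S(S(add(S(add(add(Z, Z), mul(SZ, Z))), mul(Z, add(add(SSZ, Z), mul(SZ, Z)))))))))
  [33] S(S(S(S(S(S(add(add(add(Z, Z), mul(SZ, Z)), mul(Z, add(add(SSZ, Z), mul(SZ, Z))))))))))
  [34] S(S(S(S(S(S(add(add(Z, mul(SZ, Z)), mul(Z, add(add(SSZ, Z), mul(SZ, Z))))))))))
  [35] S(S(S(S(S(S(add(mul(SZ, Z), mul(Z, add(add(SSZ, Z), mul(SZ, Z))))))))))
  [36] S(S(S(S(S(S(add(add(Z, mul(Z, Z)), mul(Z, add(add(SSZ, Z), mul(SZ, Z))))))))))
  [37] S(S(S(S(S(S(add(mul(Z, Z), mul(Z, add(add(SSZ, Z), mul(SZ, Z))))))))))
  [38] S(S(S(S(S(S(add(Z, mul(Z, add(add(SSZ, Z), mul(SZ, Z))))))))))
  [39] S(S(S(S(S(S(mul(Z, add(add(SSZ, Z), mul(SZ, Z)))))))))
  [40] S^6(Z)

Answer: SAME — A ⇓ S^6(Z), B ⇓ S^6(Z)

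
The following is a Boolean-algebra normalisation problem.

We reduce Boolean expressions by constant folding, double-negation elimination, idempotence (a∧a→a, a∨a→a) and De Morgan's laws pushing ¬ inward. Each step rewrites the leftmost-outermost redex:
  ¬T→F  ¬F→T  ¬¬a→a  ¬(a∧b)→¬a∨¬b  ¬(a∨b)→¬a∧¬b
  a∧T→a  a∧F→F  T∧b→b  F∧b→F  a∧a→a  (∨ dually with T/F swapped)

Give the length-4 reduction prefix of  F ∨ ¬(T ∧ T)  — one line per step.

  start: F ∨ ¬(T ∧ T)
  step 1: ¬(T ∧ T)
  step 2: ¬T ∨ ¬T
  step 3: ¬T
  step 4: F

Answer: after 4 steps: F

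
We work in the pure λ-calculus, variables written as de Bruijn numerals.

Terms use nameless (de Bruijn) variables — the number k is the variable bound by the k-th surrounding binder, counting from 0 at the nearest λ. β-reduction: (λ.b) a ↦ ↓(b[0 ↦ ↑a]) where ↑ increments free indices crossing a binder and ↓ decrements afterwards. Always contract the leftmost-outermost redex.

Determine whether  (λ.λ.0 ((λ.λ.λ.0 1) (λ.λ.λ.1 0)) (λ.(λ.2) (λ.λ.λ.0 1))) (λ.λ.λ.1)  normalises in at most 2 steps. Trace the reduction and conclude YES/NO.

  start: (λ.λ.0 ((λ.λ.λ.0 1) (λ.λ.λ.1 0)) (λ.(λ.2) (λ.λ.λ.0 1))) (λ.λ.λ.1)
  step 1: λ.0 ((λ.λ.λ.0 1) (λ.λ.λ.1 0)) (λ.(λ.2) (λ.λ.λ.0 1))
  step 2: λ.0 (λ.λ.0 1) (λ.(λ.2) (λ.λ.λ.0 1))

Answer: NO — after 2 steps the term is λ.0 (λ.λ.0 1) (λ.(λ.2) (λ.λ.λ.0 1)), not yet normal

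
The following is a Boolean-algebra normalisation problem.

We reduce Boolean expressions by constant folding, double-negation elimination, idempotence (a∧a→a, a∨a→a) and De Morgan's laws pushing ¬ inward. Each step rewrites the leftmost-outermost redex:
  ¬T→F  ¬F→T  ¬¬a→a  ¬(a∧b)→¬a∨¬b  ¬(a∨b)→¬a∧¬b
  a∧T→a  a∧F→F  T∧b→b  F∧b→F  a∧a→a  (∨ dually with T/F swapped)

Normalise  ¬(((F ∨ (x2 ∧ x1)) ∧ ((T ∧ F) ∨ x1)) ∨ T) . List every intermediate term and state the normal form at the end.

Answer: normal form = F  (in 14 steps)

Derivation:
  start: ¬(((F ∨ (x2 ∧ x1)) ∧ ((T ∧ F) ∨ x1)) ∨ T)
  step 1: ¬((F ∨ (x2 ∧ x1)) ∧ ((T ∧ F) ∨ x1)) ∧ ¬T
  step 2: (¬(F ∨ (x2 ∧ x1)) ∨ ¬((T ∧ F) ∨ x1)) ∧ ¬T
  step 3: ((¬F ∧ ¬(x2 ∧ x1)) ∨ ¬((T ∧ F) ∨ x1)) ∧ ¬T
  step 4: ((T ∧ ¬(x2 ∧ x1)) ∨ ¬((T ∧ F) ∨ x1)) ∧ ¬T
  step 5: (¬(x2 ∧ x1) ∨ ¬((T ∧ F) ∨ x1)) ∧ ¬T
  step 6: ((¬x2 ∨ ¬x1) ∨ ¬((T ∧ F) ∨ x1)) ∧ ¬T
  step 7: ((¬x2 ∨ ¬x1) ∨ (¬(T ∧ F) ∧ ¬x1)) ∧ ¬T
  step 8: ((¬x2 ∨ ¬x1) ∨ ((¬T ∨ ¬F) ∧ ¬x1)) ∧ ¬T
  step 9: ((¬x2 ∨ ¬x1) ∨ ((F ∨ ¬F) ∧ ¬x1)) ∧ ¬T
  step 10: ((¬x2 ∨ ¬x1) ∨ (¬F ∧ ¬x1)) ∧ ¬T
  step 11: ((¬x2 ∨ ¬x1) ∨ (T ∧ ¬x1)) ∧ ¬T
  step 12: ((¬x2 ∨ ¬x1) ∨ ¬x1) ∧ ¬T
  step 13: ((¬x2 ∨ ¬x1) ∨ ¬x1) ∧ F
  step 14: F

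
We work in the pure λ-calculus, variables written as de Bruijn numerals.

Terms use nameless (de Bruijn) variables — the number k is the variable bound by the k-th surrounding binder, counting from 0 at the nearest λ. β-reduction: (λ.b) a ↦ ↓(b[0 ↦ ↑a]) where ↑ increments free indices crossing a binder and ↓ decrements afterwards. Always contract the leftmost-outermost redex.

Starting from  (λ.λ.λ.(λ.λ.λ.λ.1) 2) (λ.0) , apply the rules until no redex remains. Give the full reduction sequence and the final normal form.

  start: (λ.λ.λ.(λ.λ.λ.λ.1) 2) (λ.0)
  →1  λ.λ.(λ.λ.λ.λ.1) (λ.0)
  →2  λ.λ.λ.λ.λ.1

Answer: normal form = λ.λ.λ.λ.λ.1  (in 2 steps)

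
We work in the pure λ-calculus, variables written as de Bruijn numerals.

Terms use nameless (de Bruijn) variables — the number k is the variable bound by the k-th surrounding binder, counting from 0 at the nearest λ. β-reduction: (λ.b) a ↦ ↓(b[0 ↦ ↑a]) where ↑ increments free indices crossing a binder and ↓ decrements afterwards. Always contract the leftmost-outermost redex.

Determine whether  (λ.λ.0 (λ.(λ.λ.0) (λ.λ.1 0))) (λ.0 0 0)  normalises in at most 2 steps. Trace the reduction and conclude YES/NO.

Answer: YES — reaches normal form λ.0 (λ.λ.0) in 2 ≤ 2 steps

Derivation:
  start: (λ.λ.0 (λ.(λ.λ.0) (λ.λ.1 0))) (λ.0 0 0)
  →1  λ.0 (λ.(λ.λ.0) (λ.λ.1 0))
  →2  λ.0 (λ.λ.0)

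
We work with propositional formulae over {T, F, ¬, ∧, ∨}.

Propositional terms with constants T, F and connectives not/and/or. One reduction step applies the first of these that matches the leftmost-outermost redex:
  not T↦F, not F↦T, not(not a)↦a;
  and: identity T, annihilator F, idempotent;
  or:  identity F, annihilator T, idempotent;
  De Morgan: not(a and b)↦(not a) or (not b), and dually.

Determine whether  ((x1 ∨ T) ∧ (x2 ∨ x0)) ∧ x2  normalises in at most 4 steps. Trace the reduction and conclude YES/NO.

Answer: YES — reaches normal form (x2 ∨ x0) ∧ x2 in 2 ≤ 4 steps

Working:
  start: ((x1 ∨ T) ∧ (x2 ∨ x0)) ∧ x2
  [1] (T ∧ (x2 ∨ x0)) ∧ x2
  [2] (x2 ∨ x0) ∧ x2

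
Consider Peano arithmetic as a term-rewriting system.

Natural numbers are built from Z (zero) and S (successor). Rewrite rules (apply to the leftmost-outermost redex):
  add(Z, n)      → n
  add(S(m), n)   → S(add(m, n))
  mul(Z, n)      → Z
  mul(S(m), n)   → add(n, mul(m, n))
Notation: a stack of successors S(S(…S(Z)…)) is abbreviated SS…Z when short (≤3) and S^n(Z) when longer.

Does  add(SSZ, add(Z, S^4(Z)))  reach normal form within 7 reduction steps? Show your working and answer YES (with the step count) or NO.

  start: add(SSZ, add(Z, S^4(Z)))
  →1  S(add(SZ, add(Z, S^4(Z))))
  →2  S(S(add(Z, add(Z, S^4(Z)))))
  →3  S(S(add(Z, S^4(Z))))
  →4  S^6(Z)

Answer: YES — reaches normal form S^6(Z) in 4 ≤ 7 steps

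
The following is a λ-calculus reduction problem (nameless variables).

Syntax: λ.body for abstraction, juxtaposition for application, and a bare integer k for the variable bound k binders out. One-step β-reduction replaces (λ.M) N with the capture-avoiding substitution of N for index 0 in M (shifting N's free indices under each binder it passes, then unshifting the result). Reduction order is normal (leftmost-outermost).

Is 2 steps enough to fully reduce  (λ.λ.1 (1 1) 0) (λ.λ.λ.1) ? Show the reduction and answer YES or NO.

Answer: NO — after 2 steps the term is λ.(λ.λ.1) 0, not yet normal

Working:
  start: (λ.λ.1 (1 1) 0) (λ.λ.λ.1)
  step 1: λ.(λ.λ.λ.1) ((λ.λ.λ.1) (λ.λ.λ.1)) 0
  step 2: λ.(λ.λ.1) 0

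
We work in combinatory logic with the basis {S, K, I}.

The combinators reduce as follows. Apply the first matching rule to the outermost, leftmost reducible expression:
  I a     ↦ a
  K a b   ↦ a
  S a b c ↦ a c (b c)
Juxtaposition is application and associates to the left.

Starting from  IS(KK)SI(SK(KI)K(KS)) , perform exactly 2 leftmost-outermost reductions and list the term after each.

  start: IS(KK)SI(SK(KI)K(KS))
  [1] S(KK)SI(SK(KI)K(KS))
  [2] KKI(SI)(SK(KI)K(KS))

Answer: after 2 steps: KKI(SI)(SK(KI)K(KS))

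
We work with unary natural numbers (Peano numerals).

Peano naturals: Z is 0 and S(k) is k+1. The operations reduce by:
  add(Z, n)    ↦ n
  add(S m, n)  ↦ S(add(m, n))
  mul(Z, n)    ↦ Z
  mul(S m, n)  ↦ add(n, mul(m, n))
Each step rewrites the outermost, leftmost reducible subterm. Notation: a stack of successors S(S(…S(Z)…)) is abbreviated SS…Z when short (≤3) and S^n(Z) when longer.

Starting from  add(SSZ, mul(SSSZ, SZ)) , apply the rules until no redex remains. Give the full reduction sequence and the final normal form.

Answer: normal form = S^5(Z)  (in 13 steps)

Working:
  start: add(SSZ, mul(SSSZ, SZ))
  →1  S(add(SZ, mul(SSSZ, SZ)))
  →2  S(S(add(Z, mul(SSSZ, SZ))))
  →3  S(S(mul(SSSZ, SZ)))
  →4  S(S(add(SZ, mul(SSZ, SZ))))
  →5  S(S(S(add(Z, mul(SSZ, SZ)))))
  →6  S(S(S(mul(SSZ, SZ))))
  →7  S(S(S(add(SZ, mul(SZ, SZ)))))
  →8  S(S(S(S(add(Z, mul(SZ, SZ))))))
  →9  S(S(S(S(mul(SZ, SZ)))))
  →10  S(S(S(S(add(SZ, mul(Z, SZ))))))
  →11  S(S(S(S(S(add(Z, mul(Z, SZ)))))))
  →12  S(S(S(S(S(mul(Z, SZ))))))
  →13  S^5(Z)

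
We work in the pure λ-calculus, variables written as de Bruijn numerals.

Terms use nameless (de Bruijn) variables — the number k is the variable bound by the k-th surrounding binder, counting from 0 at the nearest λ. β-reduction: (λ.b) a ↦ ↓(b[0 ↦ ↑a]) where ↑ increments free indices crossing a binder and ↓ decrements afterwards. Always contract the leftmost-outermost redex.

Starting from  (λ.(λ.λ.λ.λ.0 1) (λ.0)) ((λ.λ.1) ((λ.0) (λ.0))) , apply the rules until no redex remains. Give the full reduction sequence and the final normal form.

  start: (λ.(λ.λ.λ.λ.0 1) (λ.0)) ((λ.λ.1) ((λ.0) (λ.0)))
  [1] (λ.λ.λ.λ.0 1) (λ.0)
  [2] λ.λ.λ.0 1

Answer: normal form = λ.λ.λ.0 1  (in 2 steps)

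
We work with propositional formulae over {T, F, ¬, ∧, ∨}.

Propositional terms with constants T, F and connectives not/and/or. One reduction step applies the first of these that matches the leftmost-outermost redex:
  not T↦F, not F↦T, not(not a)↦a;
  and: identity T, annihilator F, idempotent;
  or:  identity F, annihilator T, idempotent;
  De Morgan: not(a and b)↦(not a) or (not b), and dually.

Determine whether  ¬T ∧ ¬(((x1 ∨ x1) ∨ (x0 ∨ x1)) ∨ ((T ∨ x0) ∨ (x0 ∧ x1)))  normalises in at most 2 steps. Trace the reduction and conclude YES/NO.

  start: ¬T ∧ ¬(((x1 ∨ x1) ∨ (x0 ∨ x1)) ∨ ((T ∨ x0) ∨ (x0 ∧ x1)))
  [1] F ∧ ¬(((x1 ∨ x1) ∨ (x0 ∨ x1)) ∨ ((T ∨ x0) ∨ (x0 ∧ x1)))
  [2] F

Answer: YES — reaches normal form F in 2 ≤ 2 steps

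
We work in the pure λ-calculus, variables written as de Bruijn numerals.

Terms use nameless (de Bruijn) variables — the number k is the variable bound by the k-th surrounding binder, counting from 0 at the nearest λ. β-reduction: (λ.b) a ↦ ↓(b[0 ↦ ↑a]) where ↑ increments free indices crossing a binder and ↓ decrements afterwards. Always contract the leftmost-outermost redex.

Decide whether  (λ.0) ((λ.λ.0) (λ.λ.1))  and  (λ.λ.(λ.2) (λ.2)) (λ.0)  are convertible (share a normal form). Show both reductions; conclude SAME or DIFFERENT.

Term A:
  start: (λ.0) ((λ.λ.0) (λ.λ.1))
  →1  (λ.λ.0) (λ.λ.1)
  →2  λ.0

Term B:
  start: (λ.λ.(λ.2) (λ.2)) (λ.0)
  →1  λ.(λ.λ.0) (λ.λ.0)
  →2  λ.λ.0

Answer: DIFFERENT — A ⇓ λ.0, B ⇓ λ.λ.0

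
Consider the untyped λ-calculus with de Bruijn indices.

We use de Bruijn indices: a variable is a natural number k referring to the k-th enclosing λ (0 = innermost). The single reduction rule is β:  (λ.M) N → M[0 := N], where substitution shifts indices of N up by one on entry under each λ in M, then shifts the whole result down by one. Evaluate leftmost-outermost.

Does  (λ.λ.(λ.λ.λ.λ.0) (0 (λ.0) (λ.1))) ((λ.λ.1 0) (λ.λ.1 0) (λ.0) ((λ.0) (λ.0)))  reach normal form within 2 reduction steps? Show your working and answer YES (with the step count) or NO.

Answer: YES — reaches normal form λ.λ.λ.λ.0 in 2 ≤ 2 steps

Reduction:
  start: (λ.λ.(λ.λ.λ.λ.0) (0 (λ.0) (λ.1))) ((λ.λ.1 0) (λ.λ.1 0) (λ.0) ((λ.0) (λ.0)))
  [1] λ.(λ.λ.λ.λ.0) (0 (λ.0) (λ.1))
  [2] λ.λ.λ.λ.0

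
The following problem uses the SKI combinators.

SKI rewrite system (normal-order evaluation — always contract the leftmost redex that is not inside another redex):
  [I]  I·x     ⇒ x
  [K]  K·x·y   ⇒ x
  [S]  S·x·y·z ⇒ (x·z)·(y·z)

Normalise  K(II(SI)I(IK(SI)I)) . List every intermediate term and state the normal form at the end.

  start: K(II(SI)I(IK(SI)I))
  step 1: K(I(SI)I(IK(SI)I))
  step 2: K(SII(IK(SI)I))
  step 3: K(I(IK(SI)I)(I(IK(SI)I)))
  step 4: K(IK(SI)I(I(IK(SI)I)))
  step 5: K(K(SI)I(I(IK(SI)I)))
  step 6: K(SI(I(IK(SI)I)))
  step 7: K(SI(IK(SI)I))
  step 8: K(SI(K(SI)I))
  step 9: K(SI(SI))

Answer: normal form = K(SI(SI))  (in 9 steps)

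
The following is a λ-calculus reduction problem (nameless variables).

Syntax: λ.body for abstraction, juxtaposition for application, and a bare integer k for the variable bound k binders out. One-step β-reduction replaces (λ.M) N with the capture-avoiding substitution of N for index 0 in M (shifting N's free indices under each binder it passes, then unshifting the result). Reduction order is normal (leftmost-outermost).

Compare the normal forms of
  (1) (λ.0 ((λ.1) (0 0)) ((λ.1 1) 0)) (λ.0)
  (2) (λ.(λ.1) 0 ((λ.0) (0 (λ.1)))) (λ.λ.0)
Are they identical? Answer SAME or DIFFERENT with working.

Answer: SAME — A ⇓ λ.0, B ⇓ λ.0

Reduction:
Term A:
  start: (λ.0 ((λ.1) (0 0)) ((λ.1 1) 0)) (λ.0)
  [1] (λ.0) ((λ.λ.0) ((λ.0) (λ.0))) ((λ.(λ.0) (λ.0)) (λ.0))
  [2] (λ.λ.0) ((λ.0) (λ.0)) ((λ.(λ.0) (λ.0)) (λ.0))
  [3] (λ.0) ((λ.(λ.0) (λ.0)) (λ.0))
  [4] (λ.(λ.0) (λ.0)) (λ.0)
  [5] (λ.0) (λ.0)
  [6] λ.0

Term B:
  start: (λ.(λ.1) 0 ((λ.0) (0 (λ.1)))) (λ.λ.0)
  [1] (λ.λ.λ.0) (λ.λ.0) ((λ.0) ((λ.λ.0) (λ.λ.λ.0)))
  [2] (λ.λ.0) ((λ.0) ((λ.λ.0) (λ.λ.λ.0)))
  [3] λ.0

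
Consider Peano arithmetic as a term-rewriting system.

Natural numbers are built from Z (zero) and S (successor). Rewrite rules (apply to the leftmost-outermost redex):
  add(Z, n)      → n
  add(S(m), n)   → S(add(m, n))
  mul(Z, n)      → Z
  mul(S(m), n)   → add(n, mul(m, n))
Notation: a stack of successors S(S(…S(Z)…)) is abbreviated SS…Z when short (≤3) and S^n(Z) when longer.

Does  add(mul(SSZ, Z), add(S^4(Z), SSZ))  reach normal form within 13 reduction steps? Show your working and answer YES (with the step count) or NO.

Answer: YES — reaches normal form S^6(Z) in 11 ≤ 13 steps

Working:
  start: add(mul(SSZ, Z), add(S^4(Z), SSZ))
  step 1: add(add(Z, mul(SZ, Z)), add(S^4(Z), SSZ))
  step 2: add(mul(SZ, Z), add(S^4(Z), SSZ))
  step 3: add(add(Z, mul(Z, Z)), add(S^4(Z), SSZ))
  step 4: add(mul(Z, Z), add(S^4(Z), SSZ))
  step 5: add(Z, add(S^4(Z), SSZ))
  step 6: add(S^4(Z), SSZ)
  step 7: S(add(SSSZ, SSZ))
  step 8: S(S(add(SSZ, SSZ)))
  step 9: S(S(S(add(SZ, SSZ))))
  step 10: S(S(S(S(add(Z, SSZ)))))
  step 11: S^6(Z)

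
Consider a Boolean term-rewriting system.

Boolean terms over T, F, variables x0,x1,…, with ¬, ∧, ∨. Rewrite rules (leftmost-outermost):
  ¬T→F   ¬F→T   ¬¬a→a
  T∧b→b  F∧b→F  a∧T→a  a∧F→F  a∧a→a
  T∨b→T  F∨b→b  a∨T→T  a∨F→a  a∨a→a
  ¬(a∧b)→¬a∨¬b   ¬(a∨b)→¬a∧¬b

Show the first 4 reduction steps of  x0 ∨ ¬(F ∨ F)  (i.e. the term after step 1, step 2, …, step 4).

Answer: after 4 steps: T

Reduction:
  start: x0 ∨ ¬(F ∨ F)
  step 1: x0 ∨ (¬F ∧ ¬F)
  step 2: x0 ∨ ¬F
  step 3: x0 ∨ T
  step 4: T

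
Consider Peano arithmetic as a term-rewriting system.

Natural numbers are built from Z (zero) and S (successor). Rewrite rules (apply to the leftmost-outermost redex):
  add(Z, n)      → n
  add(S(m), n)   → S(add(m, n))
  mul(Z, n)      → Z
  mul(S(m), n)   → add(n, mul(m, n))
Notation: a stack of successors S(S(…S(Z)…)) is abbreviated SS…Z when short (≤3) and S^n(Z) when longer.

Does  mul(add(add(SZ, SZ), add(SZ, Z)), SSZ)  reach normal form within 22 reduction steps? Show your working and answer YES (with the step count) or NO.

  start: mul(add(add(SZ, SZ), add(SZ, Z)), SSZ)
  [1] mul(add(S(add(Z, SZ)), add(SZ, Z)), SSZ)
  [2] mul(S(add(add(Z, SZ), add(SZ, Z))), SSZ)
  [3] add(SSZ, mul(add(add(Z, SZ), add(SZ, Z)), SSZ))
  [4] S(add(SZ, mul(add(add(Z, SZ), add(SZ, Z)), SSZ)))
  [5] S(S(add(Z, mul(add(add(Z, SZ), add(SZ, Z)), SSZ))))
  [6] S(S(mul(add(add(Z, SZ), add(SZ, Z)), SSZ)))
  [7] S(S(mul(add(SZ, add(SZ, Z)), SSZ)))
  [8] S(S(mul(S(add(Z, add(SZ, Z))), SSZ)))
  [9] S(S(add(SSZ, mul(add(Z, add(SZ, Z)), SSZ))))
  [10] S(S(S(add(SZ, mul(add(Z, add(SZ, Z)), SSZ)))))
  [11] S(S(S(S(add(Z, mul(add(Z, add(SZ, Z)), SSZ))))))
  [12] S(S(S(S(mul(add(Z, add(SZ, Z)), SSZ)))))
  [13] S(S(S(S(mul(add(SZ, Z), SSZ)))))
  [14] S(S(S(S(mul(S(add(Z, Z)), SSZ)))))
  [15] S(S(S(S(add(SSZ, mul(add(Z, Z), SSZ))))))
  [16] S(S(S(S(S(add(SZ, mul(add(Z, Z), SSZ)))))))
  [17] S(S(S(S(S(S(add(Z, mul(add(Z, Z), SSZ))))))))
  [18] S(S(S(S(S(S(mul(add(Z, Z), SSZ)))))))
  [19] S(S(S(S(S(S(mul(Z, SSZ)))))))
  [20] S^6(Z)

Answer: YES — reaches normal form S^6(Z) in 20 ≤ 22 steps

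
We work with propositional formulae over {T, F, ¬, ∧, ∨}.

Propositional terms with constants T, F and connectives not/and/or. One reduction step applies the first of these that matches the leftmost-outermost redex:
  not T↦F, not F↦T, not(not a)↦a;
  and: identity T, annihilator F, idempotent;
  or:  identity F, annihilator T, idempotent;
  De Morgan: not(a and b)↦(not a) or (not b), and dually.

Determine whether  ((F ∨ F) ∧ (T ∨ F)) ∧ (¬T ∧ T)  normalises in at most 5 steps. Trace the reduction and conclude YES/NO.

Answer: YES — reaches normal form F in 3 ≤ 5 steps

Working:
  start: ((F ∨ F) ∧ (T ∨ F)) ∧ (¬T ∧ T)
  [1] (F ∧ (T ∨ F)) ∧ (¬T ∧ T)
  [2] F ∧ (¬T ∧ T)
  [3] F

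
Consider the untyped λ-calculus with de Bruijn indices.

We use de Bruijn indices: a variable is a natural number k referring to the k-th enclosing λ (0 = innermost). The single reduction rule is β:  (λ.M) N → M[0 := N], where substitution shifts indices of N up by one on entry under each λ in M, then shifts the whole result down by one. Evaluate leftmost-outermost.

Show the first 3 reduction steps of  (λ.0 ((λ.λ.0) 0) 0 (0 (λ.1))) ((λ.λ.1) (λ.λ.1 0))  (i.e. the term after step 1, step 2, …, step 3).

Answer: after 3 steps: (λ.λ.1 0) ((λ.λ.1) (λ.λ.1 0)) ((λ.λ.1) (λ.λ.1 0) (λ.(λ.λ.1) (λ.λ.1 0)))

Reduction:
  start: (λ.0 ((λ.λ.0) 0) 0 (0 (λ.1))) ((λ.λ.1) (λ.λ.1 0))
  step 1: (λ.λ.1) (λ.λ.1 0) ((λ.λ.0) ((λ.λ.1) (λ.λ.1 0))) ((λ.λ.1) (λ.λ.1 0)) ((λ.λ.1) (λ.λ.1 0) (λ.(λ.λ.1) (λ.λ.1 0)))
  step 2: (λ.λ.λ.1 0) ((λ.λ.0) ((λ.λ.1) (λ.λ.1 0))) ((λ.λ.1) (λ.λ.1 0)) ((λ.λ.1) (λ.λ.1 0) (λ.(λ.λ.1) (λ.λ.1 0)))
  step 3: (λ.λ.1 0) ((λ.λ.1) (λ.λ.1 0)) ((λ.λ.1) (λ.λ.1 0) (λ.(λ.λ.1) (λ.λ.1 0)))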